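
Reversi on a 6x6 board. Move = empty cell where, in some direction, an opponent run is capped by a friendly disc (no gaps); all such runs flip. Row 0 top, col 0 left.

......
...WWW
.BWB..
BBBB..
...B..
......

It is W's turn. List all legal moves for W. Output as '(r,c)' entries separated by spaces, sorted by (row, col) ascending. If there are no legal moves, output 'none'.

(1,0): no bracket -> illegal
(1,1): no bracket -> illegal
(1,2): no bracket -> illegal
(2,0): flips 1 -> legal
(2,4): flips 1 -> legal
(3,4): no bracket -> illegal
(4,0): flips 1 -> legal
(4,1): flips 2 -> legal
(4,2): flips 1 -> legal
(4,4): flips 1 -> legal
(5,2): no bracket -> illegal
(5,3): flips 3 -> legal
(5,4): no bracket -> illegal

Answer: (2,0) (2,4) (4,0) (4,1) (4,2) (4,4) (5,3)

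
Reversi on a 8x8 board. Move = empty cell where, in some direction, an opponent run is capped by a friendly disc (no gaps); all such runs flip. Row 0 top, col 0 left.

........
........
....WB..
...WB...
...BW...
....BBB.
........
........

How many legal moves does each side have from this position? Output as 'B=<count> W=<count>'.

-- B to move --
(1,3): no bracket -> illegal
(1,4): flips 1 -> legal
(1,5): no bracket -> illegal
(2,2): flips 2 -> legal
(2,3): flips 2 -> legal
(3,2): flips 1 -> legal
(3,5): no bracket -> illegal
(4,2): no bracket -> illegal
(4,5): flips 1 -> legal
(5,3): no bracket -> illegal
B mobility = 5
-- W to move --
(1,4): no bracket -> illegal
(1,5): no bracket -> illegal
(1,6): no bracket -> illegal
(2,3): no bracket -> illegal
(2,6): flips 1 -> legal
(3,2): no bracket -> illegal
(3,5): flips 1 -> legal
(3,6): no bracket -> illegal
(4,2): flips 1 -> legal
(4,5): no bracket -> illegal
(4,6): no bracket -> illegal
(4,7): no bracket -> illegal
(5,2): no bracket -> illegal
(5,3): flips 1 -> legal
(5,7): no bracket -> illegal
(6,3): no bracket -> illegal
(6,4): flips 1 -> legal
(6,5): no bracket -> illegal
(6,6): flips 1 -> legal
(6,7): no bracket -> illegal
W mobility = 6

Answer: B=5 W=6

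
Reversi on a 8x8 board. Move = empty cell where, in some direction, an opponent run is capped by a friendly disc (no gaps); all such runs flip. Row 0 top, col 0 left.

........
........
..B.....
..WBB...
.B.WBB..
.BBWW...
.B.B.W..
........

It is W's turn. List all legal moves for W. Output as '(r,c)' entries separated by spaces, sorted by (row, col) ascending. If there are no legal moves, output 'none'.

Answer: (1,2) (2,3) (2,4) (2,5) (3,5) (3,6) (4,6) (5,0) (7,0) (7,2) (7,3)

Derivation:
(1,1): no bracket -> illegal
(1,2): flips 1 -> legal
(1,3): no bracket -> illegal
(2,1): no bracket -> illegal
(2,3): flips 1 -> legal
(2,4): flips 2 -> legal
(2,5): flips 1 -> legal
(3,0): no bracket -> illegal
(3,1): no bracket -> illegal
(3,5): flips 3 -> legal
(3,6): flips 1 -> legal
(4,0): no bracket -> illegal
(4,2): no bracket -> illegal
(4,6): flips 2 -> legal
(5,0): flips 3 -> legal
(5,5): no bracket -> illegal
(5,6): no bracket -> illegal
(6,0): no bracket -> illegal
(6,2): no bracket -> illegal
(6,4): no bracket -> illegal
(7,0): flips 2 -> legal
(7,1): no bracket -> illegal
(7,2): flips 1 -> legal
(7,3): flips 1 -> legal
(7,4): no bracket -> illegal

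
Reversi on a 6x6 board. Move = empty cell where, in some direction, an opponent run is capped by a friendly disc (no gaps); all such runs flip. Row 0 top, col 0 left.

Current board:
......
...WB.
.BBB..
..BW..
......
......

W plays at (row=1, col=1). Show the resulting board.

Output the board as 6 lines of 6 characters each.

Answer: ......
.W.WB.
.BWB..
..BW..
......
......

Derivation:
Place W at (1,1); scan 8 dirs for brackets.
Dir NW: first cell '.' (not opp) -> no flip
Dir N: first cell '.' (not opp) -> no flip
Dir NE: first cell '.' (not opp) -> no flip
Dir W: first cell '.' (not opp) -> no flip
Dir E: first cell '.' (not opp) -> no flip
Dir SW: first cell '.' (not opp) -> no flip
Dir S: opp run (2,1), next='.' -> no flip
Dir SE: opp run (2,2) capped by W -> flip
All flips: (2,2)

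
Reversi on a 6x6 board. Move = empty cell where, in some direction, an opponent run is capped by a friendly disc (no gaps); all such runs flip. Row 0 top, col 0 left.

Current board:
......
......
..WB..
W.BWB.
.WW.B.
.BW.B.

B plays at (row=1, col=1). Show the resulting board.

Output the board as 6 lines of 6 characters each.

Answer: ......
.B....
..BB..
W.BBB.
.WW.B.
.BW.B.

Derivation:
Place B at (1,1); scan 8 dirs for brackets.
Dir NW: first cell '.' (not opp) -> no flip
Dir N: first cell '.' (not opp) -> no flip
Dir NE: first cell '.' (not opp) -> no flip
Dir W: first cell '.' (not opp) -> no flip
Dir E: first cell '.' (not opp) -> no flip
Dir SW: first cell '.' (not opp) -> no flip
Dir S: first cell '.' (not opp) -> no flip
Dir SE: opp run (2,2) (3,3) capped by B -> flip
All flips: (2,2) (3,3)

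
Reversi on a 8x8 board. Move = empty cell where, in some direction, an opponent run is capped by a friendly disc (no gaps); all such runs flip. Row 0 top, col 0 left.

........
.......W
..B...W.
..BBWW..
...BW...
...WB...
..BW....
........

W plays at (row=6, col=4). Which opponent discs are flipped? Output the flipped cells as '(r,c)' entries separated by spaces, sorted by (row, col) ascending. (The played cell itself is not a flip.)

Answer: (5,4)

Derivation:
Dir NW: first cell 'W' (not opp) -> no flip
Dir N: opp run (5,4) capped by W -> flip
Dir NE: first cell '.' (not opp) -> no flip
Dir W: first cell 'W' (not opp) -> no flip
Dir E: first cell '.' (not opp) -> no flip
Dir SW: first cell '.' (not opp) -> no flip
Dir S: first cell '.' (not opp) -> no flip
Dir SE: first cell '.' (not opp) -> no flip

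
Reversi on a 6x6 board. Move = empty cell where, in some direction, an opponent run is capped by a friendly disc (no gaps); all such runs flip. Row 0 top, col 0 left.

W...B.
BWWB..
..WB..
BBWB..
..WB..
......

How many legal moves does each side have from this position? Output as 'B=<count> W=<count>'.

-- B to move --
(0,1): flips 1 -> legal
(0,2): no bracket -> illegal
(0,3): no bracket -> illegal
(2,0): no bracket -> illegal
(2,1): flips 2 -> legal
(4,1): flips 2 -> legal
(5,1): flips 1 -> legal
(5,2): no bracket -> illegal
(5,3): flips 1 -> legal
B mobility = 5
-- W to move --
(0,1): no bracket -> illegal
(0,2): no bracket -> illegal
(0,3): no bracket -> illegal
(0,5): no bracket -> illegal
(1,4): flips 2 -> legal
(1,5): no bracket -> illegal
(2,0): flips 2 -> legal
(2,1): no bracket -> illegal
(2,4): flips 2 -> legal
(3,4): flips 2 -> legal
(4,0): flips 1 -> legal
(4,1): no bracket -> illegal
(4,4): flips 2 -> legal
(5,2): no bracket -> illegal
(5,3): no bracket -> illegal
(5,4): flips 1 -> legal
W mobility = 7

Answer: B=5 W=7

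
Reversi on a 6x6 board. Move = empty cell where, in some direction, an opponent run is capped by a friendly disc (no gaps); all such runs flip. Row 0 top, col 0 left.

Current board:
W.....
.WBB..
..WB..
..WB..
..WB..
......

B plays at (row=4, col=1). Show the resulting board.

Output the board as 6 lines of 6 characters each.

Answer: W.....
.WBB..
..WB..
..BB..
.BBB..
......

Derivation:
Place B at (4,1); scan 8 dirs for brackets.
Dir NW: first cell '.' (not opp) -> no flip
Dir N: first cell '.' (not opp) -> no flip
Dir NE: opp run (3,2) capped by B -> flip
Dir W: first cell '.' (not opp) -> no flip
Dir E: opp run (4,2) capped by B -> flip
Dir SW: first cell '.' (not opp) -> no flip
Dir S: first cell '.' (not opp) -> no flip
Dir SE: first cell '.' (not opp) -> no flip
All flips: (3,2) (4,2)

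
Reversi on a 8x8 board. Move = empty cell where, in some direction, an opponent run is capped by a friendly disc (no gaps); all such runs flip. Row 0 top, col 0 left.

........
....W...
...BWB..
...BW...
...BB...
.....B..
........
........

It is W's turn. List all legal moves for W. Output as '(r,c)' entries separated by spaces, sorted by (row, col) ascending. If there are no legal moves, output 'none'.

Answer: (1,2) (1,6) (2,2) (2,6) (3,2) (3,6) (4,2) (5,2) (5,4)

Derivation:
(1,2): flips 1 -> legal
(1,3): no bracket -> illegal
(1,5): no bracket -> illegal
(1,6): flips 1 -> legal
(2,2): flips 1 -> legal
(2,6): flips 1 -> legal
(3,2): flips 2 -> legal
(3,5): no bracket -> illegal
(3,6): flips 1 -> legal
(4,2): flips 1 -> legal
(4,5): no bracket -> illegal
(4,6): no bracket -> illegal
(5,2): flips 1 -> legal
(5,3): no bracket -> illegal
(5,4): flips 1 -> legal
(5,6): no bracket -> illegal
(6,4): no bracket -> illegal
(6,5): no bracket -> illegal
(6,6): no bracket -> illegal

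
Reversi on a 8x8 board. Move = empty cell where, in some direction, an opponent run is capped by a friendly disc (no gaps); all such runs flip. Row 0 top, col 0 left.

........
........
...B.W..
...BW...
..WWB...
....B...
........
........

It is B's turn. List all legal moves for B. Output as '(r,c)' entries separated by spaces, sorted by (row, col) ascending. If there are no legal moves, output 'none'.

(1,4): no bracket -> illegal
(1,5): no bracket -> illegal
(1,6): no bracket -> illegal
(2,4): flips 1 -> legal
(2,6): no bracket -> illegal
(3,1): no bracket -> illegal
(3,2): flips 1 -> legal
(3,5): flips 1 -> legal
(3,6): no bracket -> illegal
(4,1): flips 2 -> legal
(4,5): flips 1 -> legal
(5,1): flips 1 -> legal
(5,2): no bracket -> illegal
(5,3): flips 1 -> legal

Answer: (2,4) (3,2) (3,5) (4,1) (4,5) (5,1) (5,3)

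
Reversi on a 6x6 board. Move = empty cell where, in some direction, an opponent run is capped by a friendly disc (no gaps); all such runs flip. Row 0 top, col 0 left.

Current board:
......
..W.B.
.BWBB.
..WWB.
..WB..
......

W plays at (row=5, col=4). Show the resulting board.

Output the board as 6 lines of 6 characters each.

Answer: ......
..W.B.
.BWBB.
..WWB.
..WW..
....W.

Derivation:
Place W at (5,4); scan 8 dirs for brackets.
Dir NW: opp run (4,3) capped by W -> flip
Dir N: first cell '.' (not opp) -> no flip
Dir NE: first cell '.' (not opp) -> no flip
Dir W: first cell '.' (not opp) -> no flip
Dir E: first cell '.' (not opp) -> no flip
Dir SW: edge -> no flip
Dir S: edge -> no flip
Dir SE: edge -> no flip
All flips: (4,3)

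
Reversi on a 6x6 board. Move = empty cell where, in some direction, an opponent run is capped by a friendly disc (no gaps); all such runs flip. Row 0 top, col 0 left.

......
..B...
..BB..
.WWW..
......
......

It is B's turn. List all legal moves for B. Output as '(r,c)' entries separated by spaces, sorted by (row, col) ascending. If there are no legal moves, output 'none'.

Answer: (4,0) (4,1) (4,2) (4,3) (4,4)

Derivation:
(2,0): no bracket -> illegal
(2,1): no bracket -> illegal
(2,4): no bracket -> illegal
(3,0): no bracket -> illegal
(3,4): no bracket -> illegal
(4,0): flips 1 -> legal
(4,1): flips 1 -> legal
(4,2): flips 1 -> legal
(4,3): flips 1 -> legal
(4,4): flips 1 -> legal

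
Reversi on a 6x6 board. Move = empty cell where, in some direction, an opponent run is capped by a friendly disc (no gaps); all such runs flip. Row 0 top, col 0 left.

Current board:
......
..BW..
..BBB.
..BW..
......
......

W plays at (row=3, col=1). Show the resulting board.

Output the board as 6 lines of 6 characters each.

Place W at (3,1); scan 8 dirs for brackets.
Dir NW: first cell '.' (not opp) -> no flip
Dir N: first cell '.' (not opp) -> no flip
Dir NE: opp run (2,2) capped by W -> flip
Dir W: first cell '.' (not opp) -> no flip
Dir E: opp run (3,2) capped by W -> flip
Dir SW: first cell '.' (not opp) -> no flip
Dir S: first cell '.' (not opp) -> no flip
Dir SE: first cell '.' (not opp) -> no flip
All flips: (2,2) (3,2)

Answer: ......
..BW..
..WBB.
.WWW..
......
......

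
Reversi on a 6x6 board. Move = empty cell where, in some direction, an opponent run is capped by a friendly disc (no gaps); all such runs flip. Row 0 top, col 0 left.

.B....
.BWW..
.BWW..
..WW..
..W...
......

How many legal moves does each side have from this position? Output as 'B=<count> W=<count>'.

Answer: B=6 W=4

Derivation:
-- B to move --
(0,2): no bracket -> illegal
(0,3): flips 1 -> legal
(0,4): no bracket -> illegal
(1,4): flips 2 -> legal
(2,4): flips 2 -> legal
(3,1): no bracket -> illegal
(3,4): flips 2 -> legal
(4,1): no bracket -> illegal
(4,3): flips 1 -> legal
(4,4): flips 2 -> legal
(5,1): no bracket -> illegal
(5,2): no bracket -> illegal
(5,3): no bracket -> illegal
B mobility = 6
-- W to move --
(0,0): flips 1 -> legal
(0,2): no bracket -> illegal
(1,0): flips 2 -> legal
(2,0): flips 1 -> legal
(3,0): flips 1 -> legal
(3,1): no bracket -> illegal
W mobility = 4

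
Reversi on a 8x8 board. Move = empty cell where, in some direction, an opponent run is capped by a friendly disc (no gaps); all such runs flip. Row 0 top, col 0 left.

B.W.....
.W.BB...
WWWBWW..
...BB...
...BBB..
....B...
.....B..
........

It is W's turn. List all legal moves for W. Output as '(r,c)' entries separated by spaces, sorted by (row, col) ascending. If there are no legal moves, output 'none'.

Answer: (0,3) (0,4) (4,2) (5,2) (5,5) (6,4)

Derivation:
(0,1): no bracket -> illegal
(0,3): flips 1 -> legal
(0,4): flips 2 -> legal
(0,5): no bracket -> illegal
(1,0): no bracket -> illegal
(1,2): no bracket -> illegal
(1,5): no bracket -> illegal
(3,2): no bracket -> illegal
(3,5): no bracket -> illegal
(3,6): no bracket -> illegal
(4,2): flips 1 -> legal
(4,6): no bracket -> illegal
(5,2): flips 2 -> legal
(5,3): no bracket -> illegal
(5,5): flips 2 -> legal
(5,6): no bracket -> illegal
(6,3): no bracket -> illegal
(6,4): flips 3 -> legal
(6,6): no bracket -> illegal
(7,4): no bracket -> illegal
(7,5): no bracket -> illegal
(7,6): no bracket -> illegal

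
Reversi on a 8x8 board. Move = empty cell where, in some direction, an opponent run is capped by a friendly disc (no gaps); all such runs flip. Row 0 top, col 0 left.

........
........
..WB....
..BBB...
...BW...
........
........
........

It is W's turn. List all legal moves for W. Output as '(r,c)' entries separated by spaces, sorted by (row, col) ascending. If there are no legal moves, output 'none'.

Answer: (2,4) (4,2)

Derivation:
(1,2): no bracket -> illegal
(1,3): no bracket -> illegal
(1,4): no bracket -> illegal
(2,1): no bracket -> illegal
(2,4): flips 2 -> legal
(2,5): no bracket -> illegal
(3,1): no bracket -> illegal
(3,5): no bracket -> illegal
(4,1): no bracket -> illegal
(4,2): flips 2 -> legal
(4,5): no bracket -> illegal
(5,2): no bracket -> illegal
(5,3): no bracket -> illegal
(5,4): no bracket -> illegal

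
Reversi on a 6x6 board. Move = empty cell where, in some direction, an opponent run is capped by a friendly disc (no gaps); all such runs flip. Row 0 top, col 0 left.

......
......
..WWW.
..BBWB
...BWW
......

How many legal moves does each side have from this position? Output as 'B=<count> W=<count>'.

Answer: B=8 W=6

Derivation:
-- B to move --
(1,1): flips 1 -> legal
(1,2): flips 1 -> legal
(1,3): flips 2 -> legal
(1,4): flips 1 -> legal
(1,5): flips 1 -> legal
(2,1): no bracket -> illegal
(2,5): flips 1 -> legal
(3,1): no bracket -> illegal
(5,3): flips 1 -> legal
(5,4): no bracket -> illegal
(5,5): flips 2 -> legal
B mobility = 8
-- W to move --
(2,1): no bracket -> illegal
(2,5): flips 1 -> legal
(3,1): flips 2 -> legal
(4,1): flips 1 -> legal
(4,2): flips 3 -> legal
(5,2): flips 1 -> legal
(5,3): flips 2 -> legal
(5,4): no bracket -> illegal
W mobility = 6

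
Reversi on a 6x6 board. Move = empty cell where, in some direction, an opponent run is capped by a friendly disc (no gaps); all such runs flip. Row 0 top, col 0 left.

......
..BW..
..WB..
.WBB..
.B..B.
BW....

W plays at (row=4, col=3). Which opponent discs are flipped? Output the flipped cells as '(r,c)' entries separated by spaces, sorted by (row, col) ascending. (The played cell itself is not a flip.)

Answer: (2,3) (3,3)

Derivation:
Dir NW: opp run (3,2), next='.' -> no flip
Dir N: opp run (3,3) (2,3) capped by W -> flip
Dir NE: first cell '.' (not opp) -> no flip
Dir W: first cell '.' (not opp) -> no flip
Dir E: opp run (4,4), next='.' -> no flip
Dir SW: first cell '.' (not opp) -> no flip
Dir S: first cell '.' (not opp) -> no flip
Dir SE: first cell '.' (not opp) -> no flip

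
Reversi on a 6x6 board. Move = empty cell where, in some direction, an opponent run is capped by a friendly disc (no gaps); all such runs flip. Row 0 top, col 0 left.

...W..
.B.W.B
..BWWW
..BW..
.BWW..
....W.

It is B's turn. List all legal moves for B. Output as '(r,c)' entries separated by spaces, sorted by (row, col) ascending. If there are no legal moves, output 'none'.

Answer: (0,4) (1,4) (3,4) (3,5) (4,4) (5,1) (5,2)

Derivation:
(0,2): no bracket -> illegal
(0,4): flips 1 -> legal
(1,2): no bracket -> illegal
(1,4): flips 1 -> legal
(3,1): no bracket -> illegal
(3,4): flips 1 -> legal
(3,5): flips 1 -> legal
(4,4): flips 3 -> legal
(4,5): no bracket -> illegal
(5,1): flips 3 -> legal
(5,2): flips 1 -> legal
(5,3): no bracket -> illegal
(5,5): no bracket -> illegal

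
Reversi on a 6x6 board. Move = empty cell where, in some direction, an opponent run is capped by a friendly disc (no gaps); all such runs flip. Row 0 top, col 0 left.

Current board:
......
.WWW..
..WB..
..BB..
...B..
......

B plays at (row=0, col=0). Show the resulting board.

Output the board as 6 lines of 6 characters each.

Place B at (0,0); scan 8 dirs for brackets.
Dir NW: edge -> no flip
Dir N: edge -> no flip
Dir NE: edge -> no flip
Dir W: edge -> no flip
Dir E: first cell '.' (not opp) -> no flip
Dir SW: edge -> no flip
Dir S: first cell '.' (not opp) -> no flip
Dir SE: opp run (1,1) (2,2) capped by B -> flip
All flips: (1,1) (2,2)

Answer: B.....
.BWW..
..BB..
..BB..
...B..
......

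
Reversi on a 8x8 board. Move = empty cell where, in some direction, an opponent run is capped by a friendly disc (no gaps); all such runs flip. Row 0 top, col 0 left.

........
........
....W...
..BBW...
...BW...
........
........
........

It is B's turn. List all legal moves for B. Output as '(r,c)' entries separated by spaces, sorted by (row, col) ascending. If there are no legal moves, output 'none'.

(1,3): no bracket -> illegal
(1,4): no bracket -> illegal
(1,5): flips 1 -> legal
(2,3): no bracket -> illegal
(2,5): flips 1 -> legal
(3,5): flips 1 -> legal
(4,5): flips 1 -> legal
(5,3): no bracket -> illegal
(5,4): no bracket -> illegal
(5,5): flips 1 -> legal

Answer: (1,5) (2,5) (3,5) (4,5) (5,5)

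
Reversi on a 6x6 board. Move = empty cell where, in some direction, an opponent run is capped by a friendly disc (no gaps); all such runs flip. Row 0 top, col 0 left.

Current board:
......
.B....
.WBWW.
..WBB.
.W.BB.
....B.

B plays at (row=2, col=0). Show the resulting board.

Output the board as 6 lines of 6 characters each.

Answer: ......
.B....
BBBWW.
..WBB.
.W.BB.
....B.

Derivation:
Place B at (2,0); scan 8 dirs for brackets.
Dir NW: edge -> no flip
Dir N: first cell '.' (not opp) -> no flip
Dir NE: first cell 'B' (not opp) -> no flip
Dir W: edge -> no flip
Dir E: opp run (2,1) capped by B -> flip
Dir SW: edge -> no flip
Dir S: first cell '.' (not opp) -> no flip
Dir SE: first cell '.' (not opp) -> no flip
All flips: (2,1)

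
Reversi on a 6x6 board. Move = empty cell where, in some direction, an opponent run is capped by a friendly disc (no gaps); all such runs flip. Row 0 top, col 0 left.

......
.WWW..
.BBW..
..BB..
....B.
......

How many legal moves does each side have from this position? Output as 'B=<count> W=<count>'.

Answer: B=7 W=7

Derivation:
-- B to move --
(0,0): flips 1 -> legal
(0,1): flips 1 -> legal
(0,2): flips 1 -> legal
(0,3): flips 3 -> legal
(0,4): flips 1 -> legal
(1,0): no bracket -> illegal
(1,4): flips 1 -> legal
(2,0): no bracket -> illegal
(2,4): flips 1 -> legal
(3,4): no bracket -> illegal
B mobility = 7
-- W to move --
(1,0): no bracket -> illegal
(2,0): flips 2 -> legal
(2,4): no bracket -> illegal
(3,0): flips 1 -> legal
(3,1): flips 2 -> legal
(3,4): no bracket -> illegal
(3,5): no bracket -> illegal
(4,1): flips 1 -> legal
(4,2): flips 2 -> legal
(4,3): flips 1 -> legal
(4,5): no bracket -> illegal
(5,3): no bracket -> illegal
(5,4): no bracket -> illegal
(5,5): flips 3 -> legal
W mobility = 7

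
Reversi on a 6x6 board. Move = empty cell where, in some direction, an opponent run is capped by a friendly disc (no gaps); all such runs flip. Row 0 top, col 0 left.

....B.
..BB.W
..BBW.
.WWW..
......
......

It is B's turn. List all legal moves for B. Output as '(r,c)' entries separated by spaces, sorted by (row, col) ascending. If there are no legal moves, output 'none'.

(0,5): no bracket -> illegal
(1,4): no bracket -> illegal
(2,0): no bracket -> illegal
(2,1): no bracket -> illegal
(2,5): flips 1 -> legal
(3,0): no bracket -> illegal
(3,4): no bracket -> illegal
(3,5): flips 1 -> legal
(4,0): flips 1 -> legal
(4,1): flips 1 -> legal
(4,2): flips 1 -> legal
(4,3): flips 1 -> legal
(4,4): flips 1 -> legal

Answer: (2,5) (3,5) (4,0) (4,1) (4,2) (4,3) (4,4)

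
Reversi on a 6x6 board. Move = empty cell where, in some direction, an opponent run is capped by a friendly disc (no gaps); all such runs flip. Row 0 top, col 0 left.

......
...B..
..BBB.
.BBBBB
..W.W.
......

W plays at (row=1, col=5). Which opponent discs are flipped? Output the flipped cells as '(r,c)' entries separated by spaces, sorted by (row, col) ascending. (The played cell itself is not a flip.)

Answer: (2,4) (3,3)

Derivation:
Dir NW: first cell '.' (not opp) -> no flip
Dir N: first cell '.' (not opp) -> no flip
Dir NE: edge -> no flip
Dir W: first cell '.' (not opp) -> no flip
Dir E: edge -> no flip
Dir SW: opp run (2,4) (3,3) capped by W -> flip
Dir S: first cell '.' (not opp) -> no flip
Dir SE: edge -> no flip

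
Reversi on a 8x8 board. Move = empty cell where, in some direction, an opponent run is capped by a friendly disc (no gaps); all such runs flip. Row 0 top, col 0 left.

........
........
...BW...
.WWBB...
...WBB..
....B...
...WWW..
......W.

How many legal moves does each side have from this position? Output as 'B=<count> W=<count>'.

Answer: B=11 W=8

Derivation:
-- B to move --
(1,3): no bracket -> illegal
(1,4): flips 1 -> legal
(1,5): flips 1 -> legal
(2,0): no bracket -> illegal
(2,1): flips 2 -> legal
(2,2): no bracket -> illegal
(2,5): flips 1 -> legal
(3,0): flips 2 -> legal
(3,5): no bracket -> illegal
(4,0): no bracket -> illegal
(4,1): flips 1 -> legal
(4,2): flips 1 -> legal
(5,2): flips 1 -> legal
(5,3): flips 1 -> legal
(5,5): no bracket -> illegal
(5,6): no bracket -> illegal
(6,2): no bracket -> illegal
(6,6): no bracket -> illegal
(6,7): no bracket -> illegal
(7,2): flips 1 -> legal
(7,3): no bracket -> illegal
(7,4): flips 1 -> legal
(7,5): no bracket -> illegal
(7,7): no bracket -> illegal
B mobility = 11
-- W to move --
(1,2): no bracket -> illegal
(1,3): flips 2 -> legal
(1,4): flips 1 -> legal
(2,2): flips 1 -> legal
(2,5): flips 1 -> legal
(3,5): flips 2 -> legal
(3,6): flips 2 -> legal
(4,2): flips 1 -> legal
(4,6): flips 2 -> legal
(5,3): no bracket -> illegal
(5,5): no bracket -> illegal
(5,6): no bracket -> illegal
W mobility = 8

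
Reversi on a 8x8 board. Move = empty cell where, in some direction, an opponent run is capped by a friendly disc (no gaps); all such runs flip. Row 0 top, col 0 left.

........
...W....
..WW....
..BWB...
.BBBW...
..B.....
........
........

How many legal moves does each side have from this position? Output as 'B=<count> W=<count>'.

-- B to move --
(0,2): no bracket -> illegal
(0,3): flips 3 -> legal
(0,4): no bracket -> illegal
(1,1): no bracket -> illegal
(1,2): flips 2 -> legal
(1,4): flips 1 -> legal
(2,1): no bracket -> illegal
(2,4): flips 1 -> legal
(3,1): no bracket -> illegal
(3,5): no bracket -> illegal
(4,5): flips 1 -> legal
(5,3): no bracket -> illegal
(5,4): flips 1 -> legal
(5,5): no bracket -> illegal
B mobility = 6
-- W to move --
(2,1): no bracket -> illegal
(2,4): flips 1 -> legal
(2,5): no bracket -> illegal
(3,0): no bracket -> illegal
(3,1): flips 1 -> legal
(3,5): flips 1 -> legal
(4,0): flips 3 -> legal
(4,5): flips 1 -> legal
(5,0): flips 2 -> legal
(5,1): flips 1 -> legal
(5,3): flips 1 -> legal
(5,4): no bracket -> illegal
(6,1): no bracket -> illegal
(6,2): flips 3 -> legal
(6,3): no bracket -> illegal
W mobility = 9

Answer: B=6 W=9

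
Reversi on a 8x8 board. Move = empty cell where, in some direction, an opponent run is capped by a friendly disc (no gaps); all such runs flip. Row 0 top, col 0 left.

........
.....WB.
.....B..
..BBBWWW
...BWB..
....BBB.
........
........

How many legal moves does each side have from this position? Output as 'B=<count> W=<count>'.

Answer: B=4 W=11

Derivation:
-- B to move --
(0,4): no bracket -> illegal
(0,5): flips 1 -> legal
(0,6): no bracket -> illegal
(1,4): flips 1 -> legal
(2,4): no bracket -> illegal
(2,6): no bracket -> illegal
(2,7): flips 1 -> legal
(4,6): no bracket -> illegal
(4,7): flips 1 -> legal
(5,3): no bracket -> illegal
B mobility = 4
-- W to move --
(0,5): no bracket -> illegal
(0,6): no bracket -> illegal
(0,7): no bracket -> illegal
(1,4): flips 1 -> legal
(1,7): flips 1 -> legal
(2,1): no bracket -> illegal
(2,2): flips 1 -> legal
(2,3): no bracket -> illegal
(2,4): flips 1 -> legal
(2,6): no bracket -> illegal
(2,7): no bracket -> illegal
(3,1): flips 3 -> legal
(4,1): no bracket -> illegal
(4,2): flips 1 -> legal
(4,6): flips 1 -> legal
(4,7): no bracket -> illegal
(5,2): no bracket -> illegal
(5,3): no bracket -> illegal
(5,7): no bracket -> illegal
(6,3): flips 2 -> legal
(6,4): flips 1 -> legal
(6,5): flips 2 -> legal
(6,6): flips 1 -> legal
(6,7): no bracket -> illegal
W mobility = 11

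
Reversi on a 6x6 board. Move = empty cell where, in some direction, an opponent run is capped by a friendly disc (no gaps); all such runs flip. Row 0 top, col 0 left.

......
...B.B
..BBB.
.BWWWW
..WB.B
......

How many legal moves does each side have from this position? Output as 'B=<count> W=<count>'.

-- B to move --
(2,1): flips 1 -> legal
(2,5): flips 2 -> legal
(4,1): flips 2 -> legal
(4,4): flips 2 -> legal
(5,1): flips 2 -> legal
(5,2): flips 2 -> legal
(5,3): flips 1 -> legal
B mobility = 7
-- W to move --
(0,2): flips 2 -> legal
(0,3): flips 2 -> legal
(0,4): no bracket -> illegal
(0,5): no bracket -> illegal
(1,1): flips 1 -> legal
(1,2): flips 2 -> legal
(1,4): flips 2 -> legal
(2,0): flips 1 -> legal
(2,1): no bracket -> illegal
(2,5): no bracket -> illegal
(3,0): flips 1 -> legal
(4,0): no bracket -> illegal
(4,1): no bracket -> illegal
(4,4): flips 1 -> legal
(5,2): flips 1 -> legal
(5,3): flips 1 -> legal
(5,4): flips 1 -> legal
(5,5): flips 1 -> legal
W mobility = 12

Answer: B=7 W=12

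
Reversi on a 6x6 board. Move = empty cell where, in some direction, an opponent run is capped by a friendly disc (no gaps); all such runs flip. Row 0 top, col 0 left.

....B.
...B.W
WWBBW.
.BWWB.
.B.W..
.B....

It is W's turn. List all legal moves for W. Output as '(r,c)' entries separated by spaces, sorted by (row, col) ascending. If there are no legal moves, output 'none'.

(0,2): flips 1 -> legal
(0,3): flips 2 -> legal
(0,5): no bracket -> illegal
(1,1): flips 1 -> legal
(1,2): flips 1 -> legal
(1,4): flips 1 -> legal
(2,5): flips 1 -> legal
(3,0): flips 1 -> legal
(3,5): flips 1 -> legal
(4,0): no bracket -> illegal
(4,2): flips 1 -> legal
(4,4): flips 1 -> legal
(4,5): no bracket -> illegal
(5,0): flips 1 -> legal
(5,2): no bracket -> illegal

Answer: (0,2) (0,3) (1,1) (1,2) (1,4) (2,5) (3,0) (3,5) (4,2) (4,4) (5,0)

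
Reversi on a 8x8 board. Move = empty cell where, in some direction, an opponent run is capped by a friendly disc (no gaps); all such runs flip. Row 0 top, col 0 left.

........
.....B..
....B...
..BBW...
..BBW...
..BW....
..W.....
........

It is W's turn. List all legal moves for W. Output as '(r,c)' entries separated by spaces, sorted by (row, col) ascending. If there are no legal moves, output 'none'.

(0,4): no bracket -> illegal
(0,5): no bracket -> illegal
(0,6): no bracket -> illegal
(1,3): no bracket -> illegal
(1,4): flips 1 -> legal
(1,6): no bracket -> illegal
(2,1): no bracket -> illegal
(2,2): flips 4 -> legal
(2,3): flips 2 -> legal
(2,5): no bracket -> illegal
(2,6): no bracket -> illegal
(3,1): flips 3 -> legal
(3,5): no bracket -> illegal
(4,1): flips 2 -> legal
(5,1): flips 1 -> legal
(5,4): no bracket -> illegal
(6,1): flips 2 -> legal
(6,3): no bracket -> illegal

Answer: (1,4) (2,2) (2,3) (3,1) (4,1) (5,1) (6,1)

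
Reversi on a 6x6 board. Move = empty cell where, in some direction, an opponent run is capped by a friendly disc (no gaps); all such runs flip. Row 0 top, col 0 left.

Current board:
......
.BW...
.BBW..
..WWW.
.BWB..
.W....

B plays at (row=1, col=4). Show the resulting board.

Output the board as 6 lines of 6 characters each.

Answer: ......
.BW.B.
.BBB..
..BWW.
.BWB..
.W....

Derivation:
Place B at (1,4); scan 8 dirs for brackets.
Dir NW: first cell '.' (not opp) -> no flip
Dir N: first cell '.' (not opp) -> no flip
Dir NE: first cell '.' (not opp) -> no flip
Dir W: first cell '.' (not opp) -> no flip
Dir E: first cell '.' (not opp) -> no flip
Dir SW: opp run (2,3) (3,2) capped by B -> flip
Dir S: first cell '.' (not opp) -> no flip
Dir SE: first cell '.' (not opp) -> no flip
All flips: (2,3) (3,2)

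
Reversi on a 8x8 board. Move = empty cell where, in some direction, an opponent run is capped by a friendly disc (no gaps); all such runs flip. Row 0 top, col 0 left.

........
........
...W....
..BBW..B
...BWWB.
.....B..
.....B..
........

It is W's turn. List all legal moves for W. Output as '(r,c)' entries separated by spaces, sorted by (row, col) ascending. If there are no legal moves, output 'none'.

(2,1): no bracket -> illegal
(2,2): flips 1 -> legal
(2,4): no bracket -> illegal
(2,6): no bracket -> illegal
(2,7): no bracket -> illegal
(3,1): flips 2 -> legal
(3,5): no bracket -> illegal
(3,6): no bracket -> illegal
(4,1): flips 1 -> legal
(4,2): flips 1 -> legal
(4,7): flips 1 -> legal
(5,2): flips 1 -> legal
(5,3): flips 2 -> legal
(5,4): no bracket -> illegal
(5,6): no bracket -> illegal
(5,7): no bracket -> illegal
(6,4): no bracket -> illegal
(6,6): flips 1 -> legal
(7,4): no bracket -> illegal
(7,5): flips 2 -> legal
(7,6): no bracket -> illegal

Answer: (2,2) (3,1) (4,1) (4,2) (4,7) (5,2) (5,3) (6,6) (7,5)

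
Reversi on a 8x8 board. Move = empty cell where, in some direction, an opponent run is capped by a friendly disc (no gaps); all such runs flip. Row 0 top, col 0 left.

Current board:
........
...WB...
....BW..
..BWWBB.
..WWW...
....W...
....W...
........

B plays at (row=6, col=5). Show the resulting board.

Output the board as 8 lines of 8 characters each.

Answer: ........
...WB...
....BW..
..BWWBB.
..WBW...
....B...
....WB..
........

Derivation:
Place B at (6,5); scan 8 dirs for brackets.
Dir NW: opp run (5,4) (4,3) capped by B -> flip
Dir N: first cell '.' (not opp) -> no flip
Dir NE: first cell '.' (not opp) -> no flip
Dir W: opp run (6,4), next='.' -> no flip
Dir E: first cell '.' (not opp) -> no flip
Dir SW: first cell '.' (not opp) -> no flip
Dir S: first cell '.' (not opp) -> no flip
Dir SE: first cell '.' (not opp) -> no flip
All flips: (4,3) (5,4)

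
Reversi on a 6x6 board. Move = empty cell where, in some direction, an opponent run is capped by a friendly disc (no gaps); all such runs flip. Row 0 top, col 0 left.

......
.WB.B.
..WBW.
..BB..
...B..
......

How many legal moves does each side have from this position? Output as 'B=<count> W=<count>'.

-- B to move --
(0,0): flips 2 -> legal
(0,1): no bracket -> illegal
(0,2): no bracket -> illegal
(1,0): flips 1 -> legal
(1,3): no bracket -> illegal
(1,5): flips 1 -> legal
(2,0): no bracket -> illegal
(2,1): flips 1 -> legal
(2,5): flips 1 -> legal
(3,1): no bracket -> illegal
(3,4): flips 1 -> legal
(3,5): no bracket -> illegal
B mobility = 6
-- W to move --
(0,1): no bracket -> illegal
(0,2): flips 1 -> legal
(0,3): no bracket -> illegal
(0,4): flips 1 -> legal
(0,5): no bracket -> illegal
(1,3): flips 1 -> legal
(1,5): no bracket -> illegal
(2,1): no bracket -> illegal
(2,5): no bracket -> illegal
(3,1): no bracket -> illegal
(3,4): no bracket -> illegal
(4,1): no bracket -> illegal
(4,2): flips 2 -> legal
(4,4): flips 1 -> legal
(5,2): no bracket -> illegal
(5,3): no bracket -> illegal
(5,4): no bracket -> illegal
W mobility = 5

Answer: B=6 W=5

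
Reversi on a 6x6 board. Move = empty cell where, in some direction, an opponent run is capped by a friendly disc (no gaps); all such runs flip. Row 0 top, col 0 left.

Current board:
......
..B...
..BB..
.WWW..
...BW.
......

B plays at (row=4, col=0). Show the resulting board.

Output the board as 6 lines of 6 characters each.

Place B at (4,0); scan 8 dirs for brackets.
Dir NW: edge -> no flip
Dir N: first cell '.' (not opp) -> no flip
Dir NE: opp run (3,1) capped by B -> flip
Dir W: edge -> no flip
Dir E: first cell '.' (not opp) -> no flip
Dir SW: edge -> no flip
Dir S: first cell '.' (not opp) -> no flip
Dir SE: first cell '.' (not opp) -> no flip
All flips: (3,1)

Answer: ......
..B...
..BB..
.BWW..
B..BW.
......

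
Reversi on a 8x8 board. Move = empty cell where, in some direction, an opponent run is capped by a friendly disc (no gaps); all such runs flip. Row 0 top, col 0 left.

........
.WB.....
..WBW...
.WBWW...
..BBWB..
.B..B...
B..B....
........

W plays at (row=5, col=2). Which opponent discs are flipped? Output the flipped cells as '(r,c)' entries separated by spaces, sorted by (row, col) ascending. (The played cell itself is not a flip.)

Dir NW: first cell '.' (not opp) -> no flip
Dir N: opp run (4,2) (3,2) capped by W -> flip
Dir NE: opp run (4,3) capped by W -> flip
Dir W: opp run (5,1), next='.' -> no flip
Dir E: first cell '.' (not opp) -> no flip
Dir SW: first cell '.' (not opp) -> no flip
Dir S: first cell '.' (not opp) -> no flip
Dir SE: opp run (6,3), next='.' -> no flip

Answer: (3,2) (4,2) (4,3)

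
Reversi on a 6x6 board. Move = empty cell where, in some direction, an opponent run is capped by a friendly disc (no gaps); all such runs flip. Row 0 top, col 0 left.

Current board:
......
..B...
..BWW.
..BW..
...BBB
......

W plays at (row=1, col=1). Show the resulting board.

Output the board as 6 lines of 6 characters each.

Place W at (1,1); scan 8 dirs for brackets.
Dir NW: first cell '.' (not opp) -> no flip
Dir N: first cell '.' (not opp) -> no flip
Dir NE: first cell '.' (not opp) -> no flip
Dir W: first cell '.' (not opp) -> no flip
Dir E: opp run (1,2), next='.' -> no flip
Dir SW: first cell '.' (not opp) -> no flip
Dir S: first cell '.' (not opp) -> no flip
Dir SE: opp run (2,2) capped by W -> flip
All flips: (2,2)

Answer: ......
.WB...
..WWW.
..BW..
...BBB
......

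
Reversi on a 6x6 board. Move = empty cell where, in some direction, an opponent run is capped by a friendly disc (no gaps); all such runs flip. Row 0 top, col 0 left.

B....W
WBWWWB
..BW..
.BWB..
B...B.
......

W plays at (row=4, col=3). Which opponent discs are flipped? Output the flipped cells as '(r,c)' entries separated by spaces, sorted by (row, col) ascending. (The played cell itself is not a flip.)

Answer: (3,3)

Derivation:
Dir NW: first cell 'W' (not opp) -> no flip
Dir N: opp run (3,3) capped by W -> flip
Dir NE: first cell '.' (not opp) -> no flip
Dir W: first cell '.' (not opp) -> no flip
Dir E: opp run (4,4), next='.' -> no flip
Dir SW: first cell '.' (not opp) -> no flip
Dir S: first cell '.' (not opp) -> no flip
Dir SE: first cell '.' (not opp) -> no flip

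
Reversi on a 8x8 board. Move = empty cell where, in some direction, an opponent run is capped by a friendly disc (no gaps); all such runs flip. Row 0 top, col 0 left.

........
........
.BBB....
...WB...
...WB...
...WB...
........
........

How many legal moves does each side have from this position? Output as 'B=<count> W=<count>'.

Answer: B=5 W=7

Derivation:
-- B to move --
(2,4): no bracket -> illegal
(3,2): flips 2 -> legal
(4,2): flips 1 -> legal
(5,2): flips 2 -> legal
(6,2): flips 1 -> legal
(6,3): flips 3 -> legal
(6,4): no bracket -> illegal
B mobility = 5
-- W to move --
(1,0): no bracket -> illegal
(1,1): flips 1 -> legal
(1,2): no bracket -> illegal
(1,3): flips 1 -> legal
(1,4): no bracket -> illegal
(2,0): no bracket -> illegal
(2,4): no bracket -> illegal
(2,5): flips 1 -> legal
(3,0): no bracket -> illegal
(3,1): no bracket -> illegal
(3,2): no bracket -> illegal
(3,5): flips 2 -> legal
(4,5): flips 1 -> legal
(5,5): flips 2 -> legal
(6,3): no bracket -> illegal
(6,4): no bracket -> illegal
(6,5): flips 1 -> legal
W mobility = 7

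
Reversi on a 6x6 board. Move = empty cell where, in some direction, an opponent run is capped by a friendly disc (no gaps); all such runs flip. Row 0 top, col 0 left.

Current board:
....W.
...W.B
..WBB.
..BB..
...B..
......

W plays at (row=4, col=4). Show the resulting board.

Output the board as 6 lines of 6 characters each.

Answer: ....W.
...W.B
..WBB.
..BW..
...BW.
......

Derivation:
Place W at (4,4); scan 8 dirs for brackets.
Dir NW: opp run (3,3) capped by W -> flip
Dir N: first cell '.' (not opp) -> no flip
Dir NE: first cell '.' (not opp) -> no flip
Dir W: opp run (4,3), next='.' -> no flip
Dir E: first cell '.' (not opp) -> no flip
Dir SW: first cell '.' (not opp) -> no flip
Dir S: first cell '.' (not opp) -> no flip
Dir SE: first cell '.' (not opp) -> no flip
All flips: (3,3)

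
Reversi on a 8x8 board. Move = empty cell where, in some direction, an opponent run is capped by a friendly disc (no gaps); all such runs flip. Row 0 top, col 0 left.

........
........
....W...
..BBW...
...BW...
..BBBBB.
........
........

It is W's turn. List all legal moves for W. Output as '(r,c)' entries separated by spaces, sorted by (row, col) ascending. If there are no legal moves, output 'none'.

(2,1): no bracket -> illegal
(2,2): flips 1 -> legal
(2,3): no bracket -> illegal
(3,1): flips 2 -> legal
(4,1): no bracket -> illegal
(4,2): flips 2 -> legal
(4,5): no bracket -> illegal
(4,6): no bracket -> illegal
(4,7): no bracket -> illegal
(5,1): no bracket -> illegal
(5,7): no bracket -> illegal
(6,1): flips 2 -> legal
(6,2): flips 1 -> legal
(6,3): no bracket -> illegal
(6,4): flips 1 -> legal
(6,5): no bracket -> illegal
(6,6): flips 1 -> legal
(6,7): no bracket -> illegal

Answer: (2,2) (3,1) (4,2) (6,1) (6,2) (6,4) (6,6)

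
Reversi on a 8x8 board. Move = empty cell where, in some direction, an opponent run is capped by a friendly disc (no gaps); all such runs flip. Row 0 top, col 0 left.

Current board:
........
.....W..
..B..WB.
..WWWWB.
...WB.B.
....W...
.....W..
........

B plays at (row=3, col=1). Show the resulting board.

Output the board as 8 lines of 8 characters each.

Answer: ........
.....W..
..B..WB.
.BBBBBB.
...WB.B.
....W...
.....W..
........

Derivation:
Place B at (3,1); scan 8 dirs for brackets.
Dir NW: first cell '.' (not opp) -> no flip
Dir N: first cell '.' (not opp) -> no flip
Dir NE: first cell 'B' (not opp) -> no flip
Dir W: first cell '.' (not opp) -> no flip
Dir E: opp run (3,2) (3,3) (3,4) (3,5) capped by B -> flip
Dir SW: first cell '.' (not opp) -> no flip
Dir S: first cell '.' (not opp) -> no flip
Dir SE: first cell '.' (not opp) -> no flip
All flips: (3,2) (3,3) (3,4) (3,5)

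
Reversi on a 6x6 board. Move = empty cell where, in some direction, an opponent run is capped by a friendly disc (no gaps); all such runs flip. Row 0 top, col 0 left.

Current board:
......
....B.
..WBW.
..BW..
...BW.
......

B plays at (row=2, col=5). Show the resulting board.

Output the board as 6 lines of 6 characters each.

Answer: ......
....B.
..WBBB
..BW..
...BW.
......

Derivation:
Place B at (2,5); scan 8 dirs for brackets.
Dir NW: first cell 'B' (not opp) -> no flip
Dir N: first cell '.' (not opp) -> no flip
Dir NE: edge -> no flip
Dir W: opp run (2,4) capped by B -> flip
Dir E: edge -> no flip
Dir SW: first cell '.' (not opp) -> no flip
Dir S: first cell '.' (not opp) -> no flip
Dir SE: edge -> no flip
All flips: (2,4)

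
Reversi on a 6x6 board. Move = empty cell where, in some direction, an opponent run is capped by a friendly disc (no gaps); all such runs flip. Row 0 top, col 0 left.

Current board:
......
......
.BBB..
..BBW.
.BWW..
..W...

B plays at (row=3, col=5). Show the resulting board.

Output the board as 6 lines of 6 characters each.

Answer: ......
......
.BBB..
..BBBB
.BWW..
..W...

Derivation:
Place B at (3,5); scan 8 dirs for brackets.
Dir NW: first cell '.' (not opp) -> no flip
Dir N: first cell '.' (not opp) -> no flip
Dir NE: edge -> no flip
Dir W: opp run (3,4) capped by B -> flip
Dir E: edge -> no flip
Dir SW: first cell '.' (not opp) -> no flip
Dir S: first cell '.' (not opp) -> no flip
Dir SE: edge -> no flip
All flips: (3,4)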